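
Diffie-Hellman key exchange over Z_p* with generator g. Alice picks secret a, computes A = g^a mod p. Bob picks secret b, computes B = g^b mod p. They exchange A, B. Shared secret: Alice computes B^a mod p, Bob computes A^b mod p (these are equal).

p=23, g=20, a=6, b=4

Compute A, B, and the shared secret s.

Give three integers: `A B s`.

A = 20^6 mod 23  (bits of 6 = 110)
  bit 0 = 1: r = r^2 * 20 mod 23 = 1^2 * 20 = 1*20 = 20
  bit 1 = 1: r = r^2 * 20 mod 23 = 20^2 * 20 = 9*20 = 19
  bit 2 = 0: r = r^2 mod 23 = 19^2 = 16
  -> A = 16
B = 20^4 mod 23  (bits of 4 = 100)
  bit 0 = 1: r = r^2 * 20 mod 23 = 1^2 * 20 = 1*20 = 20
  bit 1 = 0: r = r^2 mod 23 = 20^2 = 9
  bit 2 = 0: r = r^2 mod 23 = 9^2 = 12
  -> B = 12
s = B^a = 12^6 mod 23  (bits of 6 = 110)
  bit 0 = 1: r = r^2 * 12 mod 23 = 1^2 * 12 = 1*12 = 12
  bit 1 = 1: r = r^2 * 12 mod 23 = 12^2 * 12 = 6*12 = 3
  bit 2 = 0: r = r^2 mod 23 = 3^2 = 9
  -> s = B^a = 9

Answer: 16 12 9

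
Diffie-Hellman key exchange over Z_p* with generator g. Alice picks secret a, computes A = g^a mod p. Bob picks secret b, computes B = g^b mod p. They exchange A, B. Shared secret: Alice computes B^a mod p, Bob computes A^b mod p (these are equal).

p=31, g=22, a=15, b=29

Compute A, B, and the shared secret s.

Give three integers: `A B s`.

A = 22^15 mod 31  (bits of 15 = 1111)
  bit 0 = 1: r = r^2 * 22 mod 31 = 1^2 * 22 = 1*22 = 22
  bit 1 = 1: r = r^2 * 22 mod 31 = 22^2 * 22 = 19*22 = 15
  bit 2 = 1: r = r^2 * 22 mod 31 = 15^2 * 22 = 8*22 = 21
  bit 3 = 1: r = r^2 * 22 mod 31 = 21^2 * 22 = 7*22 = 30
  -> A = 30
B = 22^29 mod 31  (bits of 29 = 11101)
  bit 0 = 1: r = r^2 * 22 mod 31 = 1^2 * 22 = 1*22 = 22
  bit 1 = 1: r = r^2 * 22 mod 31 = 22^2 * 22 = 19*22 = 15
  bit 2 = 1: r = r^2 * 22 mod 31 = 15^2 * 22 = 8*22 = 21
  bit 3 = 0: r = r^2 mod 31 = 21^2 = 7
  bit 4 = 1: r = r^2 * 22 mod 31 = 7^2 * 22 = 18*22 = 24
  -> B = 24
s = B^a = 24^15 mod 31  (bits of 15 = 1111)
  bit 0 = 1: r = r^2 * 24 mod 31 = 1^2 * 24 = 1*24 = 24
  bit 1 = 1: r = r^2 * 24 mod 31 = 24^2 * 24 = 18*24 = 29
  bit 2 = 1: r = r^2 * 24 mod 31 = 29^2 * 24 = 4*24 = 3
  bit 3 = 1: r = r^2 * 24 mod 31 = 3^2 * 24 = 9*24 = 30
  -> s = B^a = 30

Answer: 30 24 30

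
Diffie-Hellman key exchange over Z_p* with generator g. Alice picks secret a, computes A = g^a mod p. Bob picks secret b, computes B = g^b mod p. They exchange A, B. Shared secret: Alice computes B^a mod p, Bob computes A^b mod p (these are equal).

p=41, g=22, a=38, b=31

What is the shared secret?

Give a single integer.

Answer: 36

Derivation:
A = 22^38 mod 41  (bits of 38 = 100110)
  bit 0 = 1: r = r^2 * 22 mod 41 = 1^2 * 22 = 1*22 = 22
  bit 1 = 0: r = r^2 mod 41 = 22^2 = 33
  bit 2 = 0: r = r^2 mod 41 = 33^2 = 23
  bit 3 = 1: r = r^2 * 22 mod 41 = 23^2 * 22 = 37*22 = 35
  bit 4 = 1: r = r^2 * 22 mod 41 = 35^2 * 22 = 36*22 = 13
  bit 5 = 0: r = r^2 mod 41 = 13^2 = 5
  -> A = 5
B = 22^31 mod 41  (bits of 31 = 11111)
  bit 0 = 1: r = r^2 * 22 mod 41 = 1^2 * 22 = 1*22 = 22
  bit 1 = 1: r = r^2 * 22 mod 41 = 22^2 * 22 = 33*22 = 29
  bit 2 = 1: r = r^2 * 22 mod 41 = 29^2 * 22 = 21*22 = 11
  bit 3 = 1: r = r^2 * 22 mod 41 = 11^2 * 22 = 39*22 = 38
  bit 4 = 1: r = r^2 * 22 mod 41 = 38^2 * 22 = 9*22 = 34
  -> B = 34
s = B^a = 34^38 mod 41  (bits of 38 = 100110)
  bit 0 = 1: r = r^2 * 34 mod 41 = 1^2 * 34 = 1*34 = 34
  bit 1 = 0: r = r^2 mod 41 = 34^2 = 8
  bit 2 = 0: r = r^2 mod 41 = 8^2 = 23
  bit 3 = 1: r = r^2 * 34 mod 41 = 23^2 * 34 = 37*34 = 28
  bit 4 = 1: r = r^2 * 34 mod 41 = 28^2 * 34 = 5*34 = 6
  bit 5 = 0: r = r^2 mod 41 = 6^2 = 36
  -> s = B^a = 36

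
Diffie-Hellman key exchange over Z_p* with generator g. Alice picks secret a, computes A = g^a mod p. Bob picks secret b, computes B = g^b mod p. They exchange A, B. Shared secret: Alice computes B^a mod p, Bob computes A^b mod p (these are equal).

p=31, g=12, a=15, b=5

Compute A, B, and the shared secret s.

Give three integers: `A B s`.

A = 12^15 mod 31  (bits of 15 = 1111)
  bit 0 = 1: r = r^2 * 12 mod 31 = 1^2 * 12 = 1*12 = 12
  bit 1 = 1: r = r^2 * 12 mod 31 = 12^2 * 12 = 20*12 = 23
  bit 2 = 1: r = r^2 * 12 mod 31 = 23^2 * 12 = 2*12 = 24
  bit 3 = 1: r = r^2 * 12 mod 31 = 24^2 * 12 = 18*12 = 30
  -> A = 30
B = 12^5 mod 31  (bits of 5 = 101)
  bit 0 = 1: r = r^2 * 12 mod 31 = 1^2 * 12 = 1*12 = 12
  bit 1 = 0: r = r^2 mod 31 = 12^2 = 20
  bit 2 = 1: r = r^2 * 12 mod 31 = 20^2 * 12 = 28*12 = 26
  -> B = 26
s = B^a = 26^15 mod 31  (bits of 15 = 1111)
  bit 0 = 1: r = r^2 * 26 mod 31 = 1^2 * 26 = 1*26 = 26
  bit 1 = 1: r = r^2 * 26 mod 31 = 26^2 * 26 = 25*26 = 30
  bit 2 = 1: r = r^2 * 26 mod 31 = 30^2 * 26 = 1*26 = 26
  bit 3 = 1: r = r^2 * 26 mod 31 = 26^2 * 26 = 25*26 = 30
  -> s = B^a = 30

Answer: 30 26 30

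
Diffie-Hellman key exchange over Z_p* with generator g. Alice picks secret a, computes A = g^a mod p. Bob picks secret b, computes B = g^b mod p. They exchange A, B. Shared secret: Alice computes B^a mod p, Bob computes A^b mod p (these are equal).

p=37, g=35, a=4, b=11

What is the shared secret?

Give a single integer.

Answer: 34

Derivation:
A = 35^4 mod 37  (bits of 4 = 100)
  bit 0 = 1: r = r^2 * 35 mod 37 = 1^2 * 35 = 1*35 = 35
  bit 1 = 0: r = r^2 mod 37 = 35^2 = 4
  bit 2 = 0: r = r^2 mod 37 = 4^2 = 16
  -> A = 16
B = 35^11 mod 37  (bits of 11 = 1011)
  bit 0 = 1: r = r^2 * 35 mod 37 = 1^2 * 35 = 1*35 = 35
  bit 1 = 0: r = r^2 mod 37 = 35^2 = 4
  bit 2 = 1: r = r^2 * 35 mod 37 = 4^2 * 35 = 16*35 = 5
  bit 3 = 1: r = r^2 * 35 mod 37 = 5^2 * 35 = 25*35 = 24
  -> B = 24
s = B^a = 24^4 mod 37  (bits of 4 = 100)
  bit 0 = 1: r = r^2 * 24 mod 37 = 1^2 * 24 = 1*24 = 24
  bit 1 = 0: r = r^2 mod 37 = 24^2 = 21
  bit 2 = 0: r = r^2 mod 37 = 21^2 = 34
  -> s = B^a = 34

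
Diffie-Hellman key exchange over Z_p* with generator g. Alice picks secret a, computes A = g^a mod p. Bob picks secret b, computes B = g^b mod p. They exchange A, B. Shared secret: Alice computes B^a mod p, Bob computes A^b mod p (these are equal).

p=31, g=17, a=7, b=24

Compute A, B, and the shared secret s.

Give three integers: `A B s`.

Answer: 12 4 16

Derivation:
A = 17^7 mod 31  (bits of 7 = 111)
  bit 0 = 1: r = r^2 * 17 mod 31 = 1^2 * 17 = 1*17 = 17
  bit 1 = 1: r = r^2 * 17 mod 31 = 17^2 * 17 = 10*17 = 15
  bit 2 = 1: r = r^2 * 17 mod 31 = 15^2 * 17 = 8*17 = 12
  -> A = 12
B = 17^24 mod 31  (bits of 24 = 11000)
  bit 0 = 1: r = r^2 * 17 mod 31 = 1^2 * 17 = 1*17 = 17
  bit 1 = 1: r = r^2 * 17 mod 31 = 17^2 * 17 = 10*17 = 15
  bit 2 = 0: r = r^2 mod 31 = 15^2 = 8
  bit 3 = 0: r = r^2 mod 31 = 8^2 = 2
  bit 4 = 0: r = r^2 mod 31 = 2^2 = 4
  -> B = 4
s = B^a = 4^7 mod 31  (bits of 7 = 111)
  bit 0 = 1: r = r^2 * 4 mod 31 = 1^2 * 4 = 1*4 = 4
  bit 1 = 1: r = r^2 * 4 mod 31 = 4^2 * 4 = 16*4 = 2
  bit 2 = 1: r = r^2 * 4 mod 31 = 2^2 * 4 = 4*4 = 16
  -> s = B^a = 16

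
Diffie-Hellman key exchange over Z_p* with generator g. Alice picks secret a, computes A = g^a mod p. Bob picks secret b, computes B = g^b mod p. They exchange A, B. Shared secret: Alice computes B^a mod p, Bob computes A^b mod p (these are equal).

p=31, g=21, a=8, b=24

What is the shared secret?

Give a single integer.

A = 21^8 mod 31  (bits of 8 = 1000)
  bit 0 = 1: r = r^2 * 21 mod 31 = 1^2 * 21 = 1*21 = 21
  bit 1 = 0: r = r^2 mod 31 = 21^2 = 7
  bit 2 = 0: r = r^2 mod 31 = 7^2 = 18
  bit 3 = 0: r = r^2 mod 31 = 18^2 = 14
  -> A = 14
B = 21^24 mod 31  (bits of 24 = 11000)
  bit 0 = 1: r = r^2 * 21 mod 31 = 1^2 * 21 = 1*21 = 21
  bit 1 = 1: r = r^2 * 21 mod 31 = 21^2 * 21 = 7*21 = 23
  bit 2 = 0: r = r^2 mod 31 = 23^2 = 2
  bit 3 = 0: r = r^2 mod 31 = 2^2 = 4
  bit 4 = 0: r = r^2 mod 31 = 4^2 = 16
  -> B = 16
s = B^a = 16^8 mod 31  (bits of 8 = 1000)
  bit 0 = 1: r = r^2 * 16 mod 31 = 1^2 * 16 = 1*16 = 16
  bit 1 = 0: r = r^2 mod 31 = 16^2 = 8
  bit 2 = 0: r = r^2 mod 31 = 8^2 = 2
  bit 3 = 0: r = r^2 mod 31 = 2^2 = 4
  -> s = B^a = 4

Answer: 4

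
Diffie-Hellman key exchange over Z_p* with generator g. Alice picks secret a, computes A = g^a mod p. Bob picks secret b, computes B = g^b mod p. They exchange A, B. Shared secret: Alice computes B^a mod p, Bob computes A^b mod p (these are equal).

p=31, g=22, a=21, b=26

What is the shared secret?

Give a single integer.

A = 22^21 mod 31  (bits of 21 = 10101)
  bit 0 = 1: r = r^2 * 22 mod 31 = 1^2 * 22 = 1*22 = 22
  bit 1 = 0: r = r^2 mod 31 = 22^2 = 19
  bit 2 = 1: r = r^2 * 22 mod 31 = 19^2 * 22 = 20*22 = 6
  bit 3 = 0: r = r^2 mod 31 = 6^2 = 5
  bit 4 = 1: r = r^2 * 22 mod 31 = 5^2 * 22 = 25*22 = 23
  -> A = 23
B = 22^26 mod 31  (bits of 26 = 11010)
  bit 0 = 1: r = r^2 * 22 mod 31 = 1^2 * 22 = 1*22 = 22
  bit 1 = 1: r = r^2 * 22 mod 31 = 22^2 * 22 = 19*22 = 15
  bit 2 = 0: r = r^2 mod 31 = 15^2 = 8
  bit 3 = 1: r = r^2 * 22 mod 31 = 8^2 * 22 = 2*22 = 13
  bit 4 = 0: r = r^2 mod 31 = 13^2 = 14
  -> B = 14
s = B^a = 14^21 mod 31  (bits of 21 = 10101)
  bit 0 = 1: r = r^2 * 14 mod 31 = 1^2 * 14 = 1*14 = 14
  bit 1 = 0: r = r^2 mod 31 = 14^2 = 10
  bit 2 = 1: r = r^2 * 14 mod 31 = 10^2 * 14 = 7*14 = 5
  bit 3 = 0: r = r^2 mod 31 = 5^2 = 25
  bit 4 = 1: r = r^2 * 14 mod 31 = 25^2 * 14 = 5*14 = 8
  -> s = B^a = 8

Answer: 8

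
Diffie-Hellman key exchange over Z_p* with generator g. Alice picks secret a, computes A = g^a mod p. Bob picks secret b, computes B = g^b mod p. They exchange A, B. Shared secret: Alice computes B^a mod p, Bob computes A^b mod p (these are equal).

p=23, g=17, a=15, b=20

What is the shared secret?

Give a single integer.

A = 17^15 mod 23  (bits of 15 = 1111)
  bit 0 = 1: r = r^2 * 17 mod 23 = 1^2 * 17 = 1*17 = 17
  bit 1 = 1: r = r^2 * 17 mod 23 = 17^2 * 17 = 13*17 = 14
  bit 2 = 1: r = r^2 * 17 mod 23 = 14^2 * 17 = 12*17 = 20
  bit 3 = 1: r = r^2 * 17 mod 23 = 20^2 * 17 = 9*17 = 15
  -> A = 15
B = 17^20 mod 23  (bits of 20 = 10100)
  bit 0 = 1: r = r^2 * 17 mod 23 = 1^2 * 17 = 1*17 = 17
  bit 1 = 0: r = r^2 mod 23 = 17^2 = 13
  bit 2 = 1: r = r^2 * 17 mod 23 = 13^2 * 17 = 8*17 = 21
  bit 3 = 0: r = r^2 mod 23 = 21^2 = 4
  bit 4 = 0: r = r^2 mod 23 = 4^2 = 16
  -> B = 16
s = B^a = 16^15 mod 23  (bits of 15 = 1111)
  bit 0 = 1: r = r^2 * 16 mod 23 = 1^2 * 16 = 1*16 = 16
  bit 1 = 1: r = r^2 * 16 mod 23 = 16^2 * 16 = 3*16 = 2
  bit 2 = 1: r = r^2 * 16 mod 23 = 2^2 * 16 = 4*16 = 18
  bit 3 = 1: r = r^2 * 16 mod 23 = 18^2 * 16 = 2*16 = 9
  -> s = B^a = 9

Answer: 9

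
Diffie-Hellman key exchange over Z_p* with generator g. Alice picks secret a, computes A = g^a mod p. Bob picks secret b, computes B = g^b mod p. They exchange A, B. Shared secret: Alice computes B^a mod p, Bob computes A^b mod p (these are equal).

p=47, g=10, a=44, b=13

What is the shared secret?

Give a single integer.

A = 10^44 mod 47  (bits of 44 = 101100)
  bit 0 = 1: r = r^2 * 10 mod 47 = 1^2 * 10 = 1*10 = 10
  bit 1 = 0: r = r^2 mod 47 = 10^2 = 6
  bit 2 = 1: r = r^2 * 10 mod 47 = 6^2 * 10 = 36*10 = 31
  bit 3 = 1: r = r^2 * 10 mod 47 = 31^2 * 10 = 21*10 = 22
  bit 4 = 0: r = r^2 mod 47 = 22^2 = 14
  bit 5 = 0: r = r^2 mod 47 = 14^2 = 8
  -> A = 8
B = 10^13 mod 47  (bits of 13 = 1101)
  bit 0 = 1: r = r^2 * 10 mod 47 = 1^2 * 10 = 1*10 = 10
  bit 1 = 1: r = r^2 * 10 mod 47 = 10^2 * 10 = 6*10 = 13
  bit 2 = 0: r = r^2 mod 47 = 13^2 = 28
  bit 3 = 1: r = r^2 * 10 mod 47 = 28^2 * 10 = 32*10 = 38
  -> B = 38
s = B^a = 38^44 mod 47  (bits of 44 = 101100)
  bit 0 = 1: r = r^2 * 38 mod 47 = 1^2 * 38 = 1*38 = 38
  bit 1 = 0: r = r^2 mod 47 = 38^2 = 34
  bit 2 = 1: r = r^2 * 38 mod 47 = 34^2 * 38 = 28*38 = 30
  bit 3 = 1: r = r^2 * 38 mod 47 = 30^2 * 38 = 7*38 = 31
  bit 4 = 0: r = r^2 mod 47 = 31^2 = 21
  bit 5 = 0: r = r^2 mod 47 = 21^2 = 18
  -> s = B^a = 18

Answer: 18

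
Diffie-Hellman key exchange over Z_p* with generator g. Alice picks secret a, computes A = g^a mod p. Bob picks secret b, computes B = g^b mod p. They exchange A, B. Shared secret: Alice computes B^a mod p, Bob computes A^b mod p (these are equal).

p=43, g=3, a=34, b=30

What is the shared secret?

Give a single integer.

Answer: 4

Derivation:
A = 3^34 mod 43  (bits of 34 = 100010)
  bit 0 = 1: r = r^2 * 3 mod 43 = 1^2 * 3 = 1*3 = 3
  bit 1 = 0: r = r^2 mod 43 = 3^2 = 9
  bit 2 = 0: r = r^2 mod 43 = 9^2 = 38
  bit 3 = 0: r = r^2 mod 43 = 38^2 = 25
  bit 4 = 1: r = r^2 * 3 mod 43 = 25^2 * 3 = 23*3 = 26
  bit 5 = 0: r = r^2 mod 43 = 26^2 = 31
  -> A = 31
B = 3^30 mod 43  (bits of 30 = 11110)
  bit 0 = 1: r = r^2 * 3 mod 43 = 1^2 * 3 = 1*3 = 3
  bit 1 = 1: r = r^2 * 3 mod 43 = 3^2 * 3 = 9*3 = 27
  bit 2 = 1: r = r^2 * 3 mod 43 = 27^2 * 3 = 41*3 = 37
  bit 3 = 1: r = r^2 * 3 mod 43 = 37^2 * 3 = 36*3 = 22
  bit 4 = 0: r = r^2 mod 43 = 22^2 = 11
  -> B = 11
s = B^a = 11^34 mod 43  (bits of 34 = 100010)
  bit 0 = 1: r = r^2 * 11 mod 43 = 1^2 * 11 = 1*11 = 11
  bit 1 = 0: r = r^2 mod 43 = 11^2 = 35
  bit 2 = 0: r = r^2 mod 43 = 35^2 = 21
  bit 3 = 0: r = r^2 mod 43 = 21^2 = 11
  bit 4 = 1: r = r^2 * 11 mod 43 = 11^2 * 11 = 35*11 = 41
  bit 5 = 0: r = r^2 mod 43 = 41^2 = 4
  -> s = B^a = 4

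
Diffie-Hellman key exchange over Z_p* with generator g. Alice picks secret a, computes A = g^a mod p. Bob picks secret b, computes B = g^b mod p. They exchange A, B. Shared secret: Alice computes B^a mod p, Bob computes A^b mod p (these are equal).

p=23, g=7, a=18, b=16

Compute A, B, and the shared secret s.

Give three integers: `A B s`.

A = 7^18 mod 23  (bits of 18 = 10010)
  bit 0 = 1: r = r^2 * 7 mod 23 = 1^2 * 7 = 1*7 = 7
  bit 1 = 0: r = r^2 mod 23 = 7^2 = 3
  bit 2 = 0: r = r^2 mod 23 = 3^2 = 9
  bit 3 = 1: r = r^2 * 7 mod 23 = 9^2 * 7 = 12*7 = 15
  bit 4 = 0: r = r^2 mod 23 = 15^2 = 18
  -> A = 18
B = 7^16 mod 23  (bits of 16 = 10000)
  bit 0 = 1: r = r^2 * 7 mod 23 = 1^2 * 7 = 1*7 = 7
  bit 1 = 0: r = r^2 mod 23 = 7^2 = 3
  bit 2 = 0: r = r^2 mod 23 = 3^2 = 9
  bit 3 = 0: r = r^2 mod 23 = 9^2 = 12
  bit 4 = 0: r = r^2 mod 23 = 12^2 = 6
  -> B = 6
s = B^a = 6^18 mod 23  (bits of 18 = 10010)
  bit 0 = 1: r = r^2 * 6 mod 23 = 1^2 * 6 = 1*6 = 6
  bit 1 = 0: r = r^2 mod 23 = 6^2 = 13
  bit 2 = 0: r = r^2 mod 23 = 13^2 = 8
  bit 3 = 1: r = r^2 * 6 mod 23 = 8^2 * 6 = 18*6 = 16
  bit 4 = 0: r = r^2 mod 23 = 16^2 = 3
  -> s = B^a = 3

Answer: 18 6 3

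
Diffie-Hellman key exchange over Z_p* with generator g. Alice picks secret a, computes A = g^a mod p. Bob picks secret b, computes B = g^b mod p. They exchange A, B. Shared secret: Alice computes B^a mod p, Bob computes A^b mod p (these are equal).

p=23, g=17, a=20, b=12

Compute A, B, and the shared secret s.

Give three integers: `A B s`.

A = 17^20 mod 23  (bits of 20 = 10100)
  bit 0 = 1: r = r^2 * 17 mod 23 = 1^2 * 17 = 1*17 = 17
  bit 1 = 0: r = r^2 mod 23 = 17^2 = 13
  bit 2 = 1: r = r^2 * 17 mod 23 = 13^2 * 17 = 8*17 = 21
  bit 3 = 0: r = r^2 mod 23 = 21^2 = 4
  bit 4 = 0: r = r^2 mod 23 = 4^2 = 16
  -> A = 16
B = 17^12 mod 23  (bits of 12 = 1100)
  bit 0 = 1: r = r^2 * 17 mod 23 = 1^2 * 17 = 1*17 = 17
  bit 1 = 1: r = r^2 * 17 mod 23 = 17^2 * 17 = 13*17 = 14
  bit 2 = 0: r = r^2 mod 23 = 14^2 = 12
  bit 3 = 0: r = r^2 mod 23 = 12^2 = 6
  -> B = 6
s = B^a = 6^20 mod 23  (bits of 20 = 10100)
  bit 0 = 1: r = r^2 * 6 mod 23 = 1^2 * 6 = 1*6 = 6
  bit 1 = 0: r = r^2 mod 23 = 6^2 = 13
  bit 2 = 1: r = r^2 * 6 mod 23 = 13^2 * 6 = 8*6 = 2
  bit 3 = 0: r = r^2 mod 23 = 2^2 = 4
  bit 4 = 0: r = r^2 mod 23 = 4^2 = 16
  -> s = B^a = 16

Answer: 16 6 16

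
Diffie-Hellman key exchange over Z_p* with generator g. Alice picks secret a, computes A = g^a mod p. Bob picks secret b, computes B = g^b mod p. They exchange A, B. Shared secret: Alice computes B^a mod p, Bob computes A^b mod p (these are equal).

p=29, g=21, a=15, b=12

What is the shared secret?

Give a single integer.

Answer: 24

Derivation:
A = 21^15 mod 29  (bits of 15 = 1111)
  bit 0 = 1: r = r^2 * 21 mod 29 = 1^2 * 21 = 1*21 = 21
  bit 1 = 1: r = r^2 * 21 mod 29 = 21^2 * 21 = 6*21 = 10
  bit 2 = 1: r = r^2 * 21 mod 29 = 10^2 * 21 = 13*21 = 12
  bit 3 = 1: r = r^2 * 21 mod 29 = 12^2 * 21 = 28*21 = 8
  -> A = 8
B = 21^12 mod 29  (bits of 12 = 1100)
  bit 0 = 1: r = r^2 * 21 mod 29 = 1^2 * 21 = 1*21 = 21
  bit 1 = 1: r = r^2 * 21 mod 29 = 21^2 * 21 = 6*21 = 10
  bit 2 = 0: r = r^2 mod 29 = 10^2 = 13
  bit 3 = 0: r = r^2 mod 29 = 13^2 = 24
  -> B = 24
s = B^a = 24^15 mod 29  (bits of 15 = 1111)
  bit 0 = 1: r = r^2 * 24 mod 29 = 1^2 * 24 = 1*24 = 24
  bit 1 = 1: r = r^2 * 24 mod 29 = 24^2 * 24 = 25*24 = 20
  bit 2 = 1: r = r^2 * 24 mod 29 = 20^2 * 24 = 23*24 = 1
  bit 3 = 1: r = r^2 * 24 mod 29 = 1^2 * 24 = 1*24 = 24
  -> s = B^a = 24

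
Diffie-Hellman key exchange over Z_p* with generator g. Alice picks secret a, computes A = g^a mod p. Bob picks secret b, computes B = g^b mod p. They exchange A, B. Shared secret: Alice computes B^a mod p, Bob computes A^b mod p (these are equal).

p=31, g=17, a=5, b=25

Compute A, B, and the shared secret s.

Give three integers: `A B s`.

Answer: 26 6 26

Derivation:
A = 17^5 mod 31  (bits of 5 = 101)
  bit 0 = 1: r = r^2 * 17 mod 31 = 1^2 * 17 = 1*17 = 17
  bit 1 = 0: r = r^2 mod 31 = 17^2 = 10
  bit 2 = 1: r = r^2 * 17 mod 31 = 10^2 * 17 = 7*17 = 26
  -> A = 26
B = 17^25 mod 31  (bits of 25 = 11001)
  bit 0 = 1: r = r^2 * 17 mod 31 = 1^2 * 17 = 1*17 = 17
  bit 1 = 1: r = r^2 * 17 mod 31 = 17^2 * 17 = 10*17 = 15
  bit 2 = 0: r = r^2 mod 31 = 15^2 = 8
  bit 3 = 0: r = r^2 mod 31 = 8^2 = 2
  bit 4 = 1: r = r^2 * 17 mod 31 = 2^2 * 17 = 4*17 = 6
  -> B = 6
s = B^a = 6^5 mod 31  (bits of 5 = 101)
  bit 0 = 1: r = r^2 * 6 mod 31 = 1^2 * 6 = 1*6 = 6
  bit 1 = 0: r = r^2 mod 31 = 6^2 = 5
  bit 2 = 1: r = r^2 * 6 mod 31 = 5^2 * 6 = 25*6 = 26
  -> s = B^a = 26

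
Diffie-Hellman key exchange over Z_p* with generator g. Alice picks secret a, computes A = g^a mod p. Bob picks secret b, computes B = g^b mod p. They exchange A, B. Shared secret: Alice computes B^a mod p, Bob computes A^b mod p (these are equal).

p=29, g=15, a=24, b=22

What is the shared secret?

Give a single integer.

Answer: 16

Derivation:
A = 15^24 mod 29  (bits of 24 = 11000)
  bit 0 = 1: r = r^2 * 15 mod 29 = 1^2 * 15 = 1*15 = 15
  bit 1 = 1: r = r^2 * 15 mod 29 = 15^2 * 15 = 22*15 = 11
  bit 2 = 0: r = r^2 mod 29 = 11^2 = 5
  bit 3 = 0: r = r^2 mod 29 = 5^2 = 25
  bit 4 = 0: r = r^2 mod 29 = 25^2 = 16
  -> A = 16
B = 15^22 mod 29  (bits of 22 = 10110)
  bit 0 = 1: r = r^2 * 15 mod 29 = 1^2 * 15 = 1*15 = 15
  bit 1 = 0: r = r^2 mod 29 = 15^2 = 22
  bit 2 = 1: r = r^2 * 15 mod 29 = 22^2 * 15 = 20*15 = 10
  bit 3 = 1: r = r^2 * 15 mod 29 = 10^2 * 15 = 13*15 = 21
  bit 4 = 0: r = r^2 mod 29 = 21^2 = 6
  -> B = 6
s = B^a = 6^24 mod 29  (bits of 24 = 11000)
  bit 0 = 1: r = r^2 * 6 mod 29 = 1^2 * 6 = 1*6 = 6
  bit 1 = 1: r = r^2 * 6 mod 29 = 6^2 * 6 = 7*6 = 13
  bit 2 = 0: r = r^2 mod 29 = 13^2 = 24
  bit 3 = 0: r = r^2 mod 29 = 24^2 = 25
  bit 4 = 0: r = r^2 mod 29 = 25^2 = 16
  -> s = B^a = 16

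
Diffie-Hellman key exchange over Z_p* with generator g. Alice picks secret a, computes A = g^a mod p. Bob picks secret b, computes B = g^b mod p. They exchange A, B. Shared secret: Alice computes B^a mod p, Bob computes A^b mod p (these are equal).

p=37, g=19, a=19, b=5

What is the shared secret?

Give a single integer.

Answer: 15

Derivation:
A = 19^19 mod 37  (bits of 19 = 10011)
  bit 0 = 1: r = r^2 * 19 mod 37 = 1^2 * 19 = 1*19 = 19
  bit 1 = 0: r = r^2 mod 37 = 19^2 = 28
  bit 2 = 0: r = r^2 mod 37 = 28^2 = 7
  bit 3 = 1: r = r^2 * 19 mod 37 = 7^2 * 19 = 12*19 = 6
  bit 4 = 1: r = r^2 * 19 mod 37 = 6^2 * 19 = 36*19 = 18
  -> A = 18
B = 19^5 mod 37  (bits of 5 = 101)
  bit 0 = 1: r = r^2 * 19 mod 37 = 1^2 * 19 = 1*19 = 19
  bit 1 = 0: r = r^2 mod 37 = 19^2 = 28
  bit 2 = 1: r = r^2 * 19 mod 37 = 28^2 * 19 = 7*19 = 22
  -> B = 22
s = B^a = 22^19 mod 37  (bits of 19 = 10011)
  bit 0 = 1: r = r^2 * 22 mod 37 = 1^2 * 22 = 1*22 = 22
  bit 1 = 0: r = r^2 mod 37 = 22^2 = 3
  bit 2 = 0: r = r^2 mod 37 = 3^2 = 9
  bit 3 = 1: r = r^2 * 22 mod 37 = 9^2 * 22 = 7*22 = 6
  bit 4 = 1: r = r^2 * 22 mod 37 = 6^2 * 22 = 36*22 = 15
  -> s = B^a = 15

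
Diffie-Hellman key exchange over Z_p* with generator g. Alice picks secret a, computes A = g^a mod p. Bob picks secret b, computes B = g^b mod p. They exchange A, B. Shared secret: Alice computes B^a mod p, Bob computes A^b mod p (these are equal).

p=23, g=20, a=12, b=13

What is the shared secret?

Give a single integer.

A = 20^12 mod 23  (bits of 12 = 1100)
  bit 0 = 1: r = r^2 * 20 mod 23 = 1^2 * 20 = 1*20 = 20
  bit 1 = 1: r = r^2 * 20 mod 23 = 20^2 * 20 = 9*20 = 19
  bit 2 = 0: r = r^2 mod 23 = 19^2 = 16
  bit 3 = 0: r = r^2 mod 23 = 16^2 = 3
  -> A = 3
B = 20^13 mod 23  (bits of 13 = 1101)
  bit 0 = 1: r = r^2 * 20 mod 23 = 1^2 * 20 = 1*20 = 20
  bit 1 = 1: r = r^2 * 20 mod 23 = 20^2 * 20 = 9*20 = 19
  bit 2 = 0: r = r^2 mod 23 = 19^2 = 16
  bit 3 = 1: r = r^2 * 20 mod 23 = 16^2 * 20 = 3*20 = 14
  -> B = 14
s = B^a = 14^12 mod 23  (bits of 12 = 1100)
  bit 0 = 1: r = r^2 * 14 mod 23 = 1^2 * 14 = 1*14 = 14
  bit 1 = 1: r = r^2 * 14 mod 23 = 14^2 * 14 = 12*14 = 7
  bit 2 = 0: r = r^2 mod 23 = 7^2 = 3
  bit 3 = 0: r = r^2 mod 23 = 3^2 = 9
  -> s = B^a = 9

Answer: 9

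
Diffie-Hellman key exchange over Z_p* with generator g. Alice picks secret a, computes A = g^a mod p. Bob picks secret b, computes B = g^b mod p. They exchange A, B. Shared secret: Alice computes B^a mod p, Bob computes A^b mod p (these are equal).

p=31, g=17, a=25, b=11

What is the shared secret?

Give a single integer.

A = 17^25 mod 31  (bits of 25 = 11001)
  bit 0 = 1: r = r^2 * 17 mod 31 = 1^2 * 17 = 1*17 = 17
  bit 1 = 1: r = r^2 * 17 mod 31 = 17^2 * 17 = 10*17 = 15
  bit 2 = 0: r = r^2 mod 31 = 15^2 = 8
  bit 3 = 0: r = r^2 mod 31 = 8^2 = 2
  bit 4 = 1: r = r^2 * 17 mod 31 = 2^2 * 17 = 4*17 = 6
  -> A = 6
B = 17^11 mod 31  (bits of 11 = 1011)
  bit 0 = 1: r = r^2 * 17 mod 31 = 1^2 * 17 = 1*17 = 17
  bit 1 = 0: r = r^2 mod 31 = 17^2 = 10
  bit 2 = 1: r = r^2 * 17 mod 31 = 10^2 * 17 = 7*17 = 26
  bit 3 = 1: r = r^2 * 17 mod 31 = 26^2 * 17 = 25*17 = 22
  -> B = 22
s = B^a = 22^25 mod 31  (bits of 25 = 11001)
  bit 0 = 1: r = r^2 * 22 mod 31 = 1^2 * 22 = 1*22 = 22
  bit 1 = 1: r = r^2 * 22 mod 31 = 22^2 * 22 = 19*22 = 15
  bit 2 = 0: r = r^2 mod 31 = 15^2 = 8
  bit 3 = 0: r = r^2 mod 31 = 8^2 = 2
  bit 4 = 1: r = r^2 * 22 mod 31 = 2^2 * 22 = 4*22 = 26
  -> s = B^a = 26

Answer: 26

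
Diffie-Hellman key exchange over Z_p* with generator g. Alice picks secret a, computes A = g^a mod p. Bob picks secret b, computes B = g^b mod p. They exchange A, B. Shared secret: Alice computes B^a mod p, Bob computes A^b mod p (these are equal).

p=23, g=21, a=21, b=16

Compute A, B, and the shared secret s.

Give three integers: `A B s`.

A = 21^21 mod 23  (bits of 21 = 10101)
  bit 0 = 1: r = r^2 * 21 mod 23 = 1^2 * 21 = 1*21 = 21
  bit 1 = 0: r = r^2 mod 23 = 21^2 = 4
  bit 2 = 1: r = r^2 * 21 mod 23 = 4^2 * 21 = 16*21 = 14
  bit 3 = 0: r = r^2 mod 23 = 14^2 = 12
  bit 4 = 1: r = r^2 * 21 mod 23 = 12^2 * 21 = 6*21 = 11
  -> A = 11
B = 21^16 mod 23  (bits of 16 = 10000)
  bit 0 = 1: r = r^2 * 21 mod 23 = 1^2 * 21 = 1*21 = 21
  bit 1 = 0: r = r^2 mod 23 = 21^2 = 4
  bit 2 = 0: r = r^2 mod 23 = 4^2 = 16
  bit 3 = 0: r = r^2 mod 23 = 16^2 = 3
  bit 4 = 0: r = r^2 mod 23 = 3^2 = 9
  -> B = 9
s = B^a = 9^21 mod 23  (bits of 21 = 10101)
  bit 0 = 1: r = r^2 * 9 mod 23 = 1^2 * 9 = 1*9 = 9
  bit 1 = 0: r = r^2 mod 23 = 9^2 = 12
  bit 2 = 1: r = r^2 * 9 mod 23 = 12^2 * 9 = 6*9 = 8
  bit 3 = 0: r = r^2 mod 23 = 8^2 = 18
  bit 4 = 1: r = r^2 * 9 mod 23 = 18^2 * 9 = 2*9 = 18
  -> s = B^a = 18

Answer: 11 9 18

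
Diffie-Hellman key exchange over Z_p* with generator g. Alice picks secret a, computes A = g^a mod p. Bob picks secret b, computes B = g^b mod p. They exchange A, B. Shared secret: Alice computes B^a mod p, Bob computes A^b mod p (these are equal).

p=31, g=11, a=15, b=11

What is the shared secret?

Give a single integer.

Answer: 30

Derivation:
A = 11^15 mod 31  (bits of 15 = 1111)
  bit 0 = 1: r = r^2 * 11 mod 31 = 1^2 * 11 = 1*11 = 11
  bit 1 = 1: r = r^2 * 11 mod 31 = 11^2 * 11 = 28*11 = 29
  bit 2 = 1: r = r^2 * 11 mod 31 = 29^2 * 11 = 4*11 = 13
  bit 3 = 1: r = r^2 * 11 mod 31 = 13^2 * 11 = 14*11 = 30
  -> A = 30
B = 11^11 mod 31  (bits of 11 = 1011)
  bit 0 = 1: r = r^2 * 11 mod 31 = 1^2 * 11 = 1*11 = 11
  bit 1 = 0: r = r^2 mod 31 = 11^2 = 28
  bit 2 = 1: r = r^2 * 11 mod 31 = 28^2 * 11 = 9*11 = 6
  bit 3 = 1: r = r^2 * 11 mod 31 = 6^2 * 11 = 5*11 = 24
  -> B = 24
s = B^a = 24^15 mod 31  (bits of 15 = 1111)
  bit 0 = 1: r = r^2 * 24 mod 31 = 1^2 * 24 = 1*24 = 24
  bit 1 = 1: r = r^2 * 24 mod 31 = 24^2 * 24 = 18*24 = 29
  bit 2 = 1: r = r^2 * 24 mod 31 = 29^2 * 24 = 4*24 = 3
  bit 3 = 1: r = r^2 * 24 mod 31 = 3^2 * 24 = 9*24 = 30
  -> s = B^a = 30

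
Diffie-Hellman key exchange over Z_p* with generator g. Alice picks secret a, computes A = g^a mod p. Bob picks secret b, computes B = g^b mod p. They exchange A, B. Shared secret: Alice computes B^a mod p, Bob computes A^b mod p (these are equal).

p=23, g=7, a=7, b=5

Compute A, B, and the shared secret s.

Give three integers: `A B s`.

A = 7^7 mod 23  (bits of 7 = 111)
  bit 0 = 1: r = r^2 * 7 mod 23 = 1^2 * 7 = 1*7 = 7
  bit 1 = 1: r = r^2 * 7 mod 23 = 7^2 * 7 = 3*7 = 21
  bit 2 = 1: r = r^2 * 7 mod 23 = 21^2 * 7 = 4*7 = 5
  -> A = 5
B = 7^5 mod 23  (bits of 5 = 101)
  bit 0 = 1: r = r^2 * 7 mod 23 = 1^2 * 7 = 1*7 = 7
  bit 1 = 0: r = r^2 mod 23 = 7^2 = 3
  bit 2 = 1: r = r^2 * 7 mod 23 = 3^2 * 7 = 9*7 = 17
  -> B = 17
s = B^a = 17^7 mod 23  (bits of 7 = 111)
  bit 0 = 1: r = r^2 * 17 mod 23 = 1^2 * 17 = 1*17 = 17
  bit 1 = 1: r = r^2 * 17 mod 23 = 17^2 * 17 = 13*17 = 14
  bit 2 = 1: r = r^2 * 17 mod 23 = 14^2 * 17 = 12*17 = 20
  -> s = B^a = 20

Answer: 5 17 20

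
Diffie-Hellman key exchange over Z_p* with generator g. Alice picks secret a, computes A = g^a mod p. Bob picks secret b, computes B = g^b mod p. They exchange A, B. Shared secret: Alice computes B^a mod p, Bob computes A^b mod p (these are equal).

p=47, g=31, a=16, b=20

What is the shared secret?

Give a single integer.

A = 31^16 mod 47  (bits of 16 = 10000)
  bit 0 = 1: r = r^2 * 31 mod 47 = 1^2 * 31 = 1*31 = 31
  bit 1 = 0: r = r^2 mod 47 = 31^2 = 21
  bit 2 = 0: r = r^2 mod 47 = 21^2 = 18
  bit 3 = 0: r = r^2 mod 47 = 18^2 = 42
  bit 4 = 0: r = r^2 mod 47 = 42^2 = 25
  -> A = 25
B = 31^20 mod 47  (bits of 20 = 10100)
  bit 0 = 1: r = r^2 * 31 mod 47 = 1^2 * 31 = 1*31 = 31
  bit 1 = 0: r = r^2 mod 47 = 31^2 = 21
  bit 2 = 1: r = r^2 * 31 mod 47 = 21^2 * 31 = 18*31 = 41
  bit 3 = 0: r = r^2 mod 47 = 41^2 = 36
  bit 4 = 0: r = r^2 mod 47 = 36^2 = 27
  -> B = 27
s = B^a = 27^16 mod 47  (bits of 16 = 10000)
  bit 0 = 1: r = r^2 * 27 mod 47 = 1^2 * 27 = 1*27 = 27
  bit 1 = 0: r = r^2 mod 47 = 27^2 = 24
  bit 2 = 0: r = r^2 mod 47 = 24^2 = 12
  bit 3 = 0: r = r^2 mod 47 = 12^2 = 3
  bit 4 = 0: r = r^2 mod 47 = 3^2 = 9
  -> s = B^a = 9

Answer: 9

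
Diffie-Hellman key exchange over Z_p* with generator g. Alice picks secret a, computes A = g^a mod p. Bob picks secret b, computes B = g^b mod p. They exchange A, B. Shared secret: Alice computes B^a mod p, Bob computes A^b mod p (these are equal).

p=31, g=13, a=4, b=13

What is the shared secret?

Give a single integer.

Answer: 9

Derivation:
A = 13^4 mod 31  (bits of 4 = 100)
  bit 0 = 1: r = r^2 * 13 mod 31 = 1^2 * 13 = 1*13 = 13
  bit 1 = 0: r = r^2 mod 31 = 13^2 = 14
  bit 2 = 0: r = r^2 mod 31 = 14^2 = 10
  -> A = 10
B = 13^13 mod 31  (bits of 13 = 1101)
  bit 0 = 1: r = r^2 * 13 mod 31 = 1^2 * 13 = 1*13 = 13
  bit 1 = 1: r = r^2 * 13 mod 31 = 13^2 * 13 = 14*13 = 27
  bit 2 = 0: r = r^2 mod 31 = 27^2 = 16
  bit 3 = 1: r = r^2 * 13 mod 31 = 16^2 * 13 = 8*13 = 11
  -> B = 11
s = B^a = 11^4 mod 31  (bits of 4 = 100)
  bit 0 = 1: r = r^2 * 11 mod 31 = 1^2 * 11 = 1*11 = 11
  bit 1 = 0: r = r^2 mod 31 = 11^2 = 28
  bit 2 = 0: r = r^2 mod 31 = 28^2 = 9
  -> s = B^a = 9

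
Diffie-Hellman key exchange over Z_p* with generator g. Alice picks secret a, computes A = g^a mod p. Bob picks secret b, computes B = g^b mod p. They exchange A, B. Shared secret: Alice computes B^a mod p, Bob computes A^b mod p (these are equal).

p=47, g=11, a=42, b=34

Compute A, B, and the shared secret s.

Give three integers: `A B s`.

Answer: 2 8 27

Derivation:
A = 11^42 mod 47  (bits of 42 = 101010)
  bit 0 = 1: r = r^2 * 11 mod 47 = 1^2 * 11 = 1*11 = 11
  bit 1 = 0: r = r^2 mod 47 = 11^2 = 27
  bit 2 = 1: r = r^2 * 11 mod 47 = 27^2 * 11 = 24*11 = 29
  bit 3 = 0: r = r^2 mod 47 = 29^2 = 42
  bit 4 = 1: r = r^2 * 11 mod 47 = 42^2 * 11 = 25*11 = 40
  bit 5 = 0: r = r^2 mod 47 = 40^2 = 2
  -> A = 2
B = 11^34 mod 47  (bits of 34 = 100010)
  bit 0 = 1: r = r^2 * 11 mod 47 = 1^2 * 11 = 1*11 = 11
  bit 1 = 0: r = r^2 mod 47 = 11^2 = 27
  bit 2 = 0: r = r^2 mod 47 = 27^2 = 24
  bit 3 = 0: r = r^2 mod 47 = 24^2 = 12
  bit 4 = 1: r = r^2 * 11 mod 47 = 12^2 * 11 = 3*11 = 33
  bit 5 = 0: r = r^2 mod 47 = 33^2 = 8
  -> B = 8
s = B^a = 8^42 mod 47  (bits of 42 = 101010)
  bit 0 = 1: r = r^2 * 8 mod 47 = 1^2 * 8 = 1*8 = 8
  bit 1 = 0: r = r^2 mod 47 = 8^2 = 17
  bit 2 = 1: r = r^2 * 8 mod 47 = 17^2 * 8 = 7*8 = 9
  bit 3 = 0: r = r^2 mod 47 = 9^2 = 34
  bit 4 = 1: r = r^2 * 8 mod 47 = 34^2 * 8 = 28*8 = 36
  bit 5 = 0: r = r^2 mod 47 = 36^2 = 27
  -> s = B^a = 27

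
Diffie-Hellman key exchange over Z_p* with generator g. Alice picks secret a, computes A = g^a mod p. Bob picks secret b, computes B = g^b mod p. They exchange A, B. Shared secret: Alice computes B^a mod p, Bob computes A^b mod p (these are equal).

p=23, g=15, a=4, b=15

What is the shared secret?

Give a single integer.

A = 15^4 mod 23  (bits of 4 = 100)
  bit 0 = 1: r = r^2 * 15 mod 23 = 1^2 * 15 = 1*15 = 15
  bit 1 = 0: r = r^2 mod 23 = 15^2 = 18
  bit 2 = 0: r = r^2 mod 23 = 18^2 = 2
  -> A = 2
B = 15^15 mod 23  (bits of 15 = 1111)
  bit 0 = 1: r = r^2 * 15 mod 23 = 1^2 * 15 = 1*15 = 15
  bit 1 = 1: r = r^2 * 15 mod 23 = 15^2 * 15 = 18*15 = 17
  bit 2 = 1: r = r^2 * 15 mod 23 = 17^2 * 15 = 13*15 = 11
  bit 3 = 1: r = r^2 * 15 mod 23 = 11^2 * 15 = 6*15 = 21
  -> B = 21
s = B^a = 21^4 mod 23  (bits of 4 = 100)
  bit 0 = 1: r = r^2 * 21 mod 23 = 1^2 * 21 = 1*21 = 21
  bit 1 = 0: r = r^2 mod 23 = 21^2 = 4
  bit 2 = 0: r = r^2 mod 23 = 4^2 = 16
  -> s = B^a = 16

Answer: 16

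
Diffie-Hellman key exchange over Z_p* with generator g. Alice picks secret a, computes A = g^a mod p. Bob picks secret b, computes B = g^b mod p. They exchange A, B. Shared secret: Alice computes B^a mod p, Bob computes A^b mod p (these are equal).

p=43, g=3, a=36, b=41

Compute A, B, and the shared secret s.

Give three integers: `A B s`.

A = 3^36 mod 43  (bits of 36 = 100100)
  bit 0 = 1: r = r^2 * 3 mod 43 = 1^2 * 3 = 1*3 = 3
  bit 1 = 0: r = r^2 mod 43 = 3^2 = 9
  bit 2 = 0: r = r^2 mod 43 = 9^2 = 38
  bit 3 = 1: r = r^2 * 3 mod 43 = 38^2 * 3 = 25*3 = 32
  bit 4 = 0: r = r^2 mod 43 = 32^2 = 35
  bit 5 = 0: r = r^2 mod 43 = 35^2 = 21
  -> A = 21
B = 3^41 mod 43  (bits of 41 = 101001)
  bit 0 = 1: r = r^2 * 3 mod 43 = 1^2 * 3 = 1*3 = 3
  bit 1 = 0: r = r^2 mod 43 = 3^2 = 9
  bit 2 = 1: r = r^2 * 3 mod 43 = 9^2 * 3 = 38*3 = 28
  bit 3 = 0: r = r^2 mod 43 = 28^2 = 10
  bit 4 = 0: r = r^2 mod 43 = 10^2 = 14
  bit 5 = 1: r = r^2 * 3 mod 43 = 14^2 * 3 = 24*3 = 29
  -> B = 29
s = B^a = 29^36 mod 43  (bits of 36 = 100100)
  bit 0 = 1: r = r^2 * 29 mod 43 = 1^2 * 29 = 1*29 = 29
  bit 1 = 0: r = r^2 mod 43 = 29^2 = 24
  bit 2 = 0: r = r^2 mod 43 = 24^2 = 17
  bit 3 = 1: r = r^2 * 29 mod 43 = 17^2 * 29 = 31*29 = 39
  bit 4 = 0: r = r^2 mod 43 = 39^2 = 16
  bit 5 = 0: r = r^2 mod 43 = 16^2 = 41
  -> s = B^a = 41

Answer: 21 29 41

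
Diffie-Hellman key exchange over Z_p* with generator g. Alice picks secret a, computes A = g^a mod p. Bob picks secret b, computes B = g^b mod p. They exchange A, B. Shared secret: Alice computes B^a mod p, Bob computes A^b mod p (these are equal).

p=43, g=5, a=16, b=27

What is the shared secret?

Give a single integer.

Answer: 41

Derivation:
A = 5^16 mod 43  (bits of 16 = 10000)
  bit 0 = 1: r = r^2 * 5 mod 43 = 1^2 * 5 = 1*5 = 5
  bit 1 = 0: r = r^2 mod 43 = 5^2 = 25
  bit 2 = 0: r = r^2 mod 43 = 25^2 = 23
  bit 3 = 0: r = r^2 mod 43 = 23^2 = 13
  bit 4 = 0: r = r^2 mod 43 = 13^2 = 40
  -> A = 40
B = 5^27 mod 43  (bits of 27 = 11011)
  bit 0 = 1: r = r^2 * 5 mod 43 = 1^2 * 5 = 1*5 = 5
  bit 1 = 1: r = r^2 * 5 mod 43 = 5^2 * 5 = 25*5 = 39
  bit 2 = 0: r = r^2 mod 43 = 39^2 = 16
  bit 3 = 1: r = r^2 * 5 mod 43 = 16^2 * 5 = 41*5 = 33
  bit 4 = 1: r = r^2 * 5 mod 43 = 33^2 * 5 = 14*5 = 27
  -> B = 27
s = B^a = 27^16 mod 43  (bits of 16 = 10000)
  bit 0 = 1: r = r^2 * 27 mod 43 = 1^2 * 27 = 1*27 = 27
  bit 1 = 0: r = r^2 mod 43 = 27^2 = 41
  bit 2 = 0: r = r^2 mod 43 = 41^2 = 4
  bit 3 = 0: r = r^2 mod 43 = 4^2 = 16
  bit 4 = 0: r = r^2 mod 43 = 16^2 = 41
  -> s = B^a = 41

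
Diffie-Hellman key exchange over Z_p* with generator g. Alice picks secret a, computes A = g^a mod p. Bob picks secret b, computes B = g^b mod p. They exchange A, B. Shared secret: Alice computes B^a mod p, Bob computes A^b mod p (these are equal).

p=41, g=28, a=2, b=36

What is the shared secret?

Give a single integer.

A = 28^2 mod 41  (bits of 2 = 10)
  bit 0 = 1: r = r^2 * 28 mod 41 = 1^2 * 28 = 1*28 = 28
  bit 1 = 0: r = r^2 mod 41 = 28^2 = 5
  -> A = 5
B = 28^36 mod 41  (bits of 36 = 100100)
  bit 0 = 1: r = r^2 * 28 mod 41 = 1^2 * 28 = 1*28 = 28
  bit 1 = 0: r = r^2 mod 41 = 28^2 = 5
  bit 2 = 0: r = r^2 mod 41 = 5^2 = 25
  bit 3 = 1: r = r^2 * 28 mod 41 = 25^2 * 28 = 10*28 = 34
  bit 4 = 0: r = r^2 mod 41 = 34^2 = 8
  bit 5 = 0: r = r^2 mod 41 = 8^2 = 23
  -> B = 23
s = B^a = 23^2 mod 41  (bits of 2 = 10)
  bit 0 = 1: r = r^2 * 23 mod 41 = 1^2 * 23 = 1*23 = 23
  bit 1 = 0: r = r^2 mod 41 = 23^2 = 37
  -> s = B^a = 37

Answer: 37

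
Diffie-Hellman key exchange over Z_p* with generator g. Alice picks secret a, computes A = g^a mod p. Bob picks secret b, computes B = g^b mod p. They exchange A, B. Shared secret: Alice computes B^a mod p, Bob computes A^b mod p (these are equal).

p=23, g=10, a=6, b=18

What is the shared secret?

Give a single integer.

A = 10^6 mod 23  (bits of 6 = 110)
  bit 0 = 1: r = r^2 * 10 mod 23 = 1^2 * 10 = 1*10 = 10
  bit 1 = 1: r = r^2 * 10 mod 23 = 10^2 * 10 = 8*10 = 11
  bit 2 = 0: r = r^2 mod 23 = 11^2 = 6
  -> A = 6
B = 10^18 mod 23  (bits of 18 = 10010)
  bit 0 = 1: r = r^2 * 10 mod 23 = 1^2 * 10 = 1*10 = 10
  bit 1 = 0: r = r^2 mod 23 = 10^2 = 8
  bit 2 = 0: r = r^2 mod 23 = 8^2 = 18
  bit 3 = 1: r = r^2 * 10 mod 23 = 18^2 * 10 = 2*10 = 20
  bit 4 = 0: r = r^2 mod 23 = 20^2 = 9
  -> B = 9
s = B^a = 9^6 mod 23  (bits of 6 = 110)
  bit 0 = 1: r = r^2 * 9 mod 23 = 1^2 * 9 = 1*9 = 9
  bit 1 = 1: r = r^2 * 9 mod 23 = 9^2 * 9 = 12*9 = 16
  bit 2 = 0: r = r^2 mod 23 = 16^2 = 3
  -> s = B^a = 3

Answer: 3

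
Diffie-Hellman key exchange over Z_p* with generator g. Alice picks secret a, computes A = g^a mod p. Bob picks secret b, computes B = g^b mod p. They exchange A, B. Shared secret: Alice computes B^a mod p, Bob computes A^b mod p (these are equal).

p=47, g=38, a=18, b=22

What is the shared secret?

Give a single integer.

Answer: 17

Derivation:
A = 38^18 mod 47  (bits of 18 = 10010)
  bit 0 = 1: r = r^2 * 38 mod 47 = 1^2 * 38 = 1*38 = 38
  bit 1 = 0: r = r^2 mod 47 = 38^2 = 34
  bit 2 = 0: r = r^2 mod 47 = 34^2 = 28
  bit 3 = 1: r = r^2 * 38 mod 47 = 28^2 * 38 = 32*38 = 41
  bit 4 = 0: r = r^2 mod 47 = 41^2 = 36
  -> A = 36
B = 38^22 mod 47  (bits of 22 = 10110)
  bit 0 = 1: r = r^2 * 38 mod 47 = 1^2 * 38 = 1*38 = 38
  bit 1 = 0: r = r^2 mod 47 = 38^2 = 34
  bit 2 = 1: r = r^2 * 38 mod 47 = 34^2 * 38 = 28*38 = 30
  bit 3 = 1: r = r^2 * 38 mod 47 = 30^2 * 38 = 7*38 = 31
  bit 4 = 0: r = r^2 mod 47 = 31^2 = 21
  -> B = 21
s = B^a = 21^18 mod 47  (bits of 18 = 10010)
  bit 0 = 1: r = r^2 * 21 mod 47 = 1^2 * 21 = 1*21 = 21
  bit 1 = 0: r = r^2 mod 47 = 21^2 = 18
  bit 2 = 0: r = r^2 mod 47 = 18^2 = 42
  bit 3 = 1: r = r^2 * 21 mod 47 = 42^2 * 21 = 25*21 = 8
  bit 4 = 0: r = r^2 mod 47 = 8^2 = 17
  -> s = B^a = 17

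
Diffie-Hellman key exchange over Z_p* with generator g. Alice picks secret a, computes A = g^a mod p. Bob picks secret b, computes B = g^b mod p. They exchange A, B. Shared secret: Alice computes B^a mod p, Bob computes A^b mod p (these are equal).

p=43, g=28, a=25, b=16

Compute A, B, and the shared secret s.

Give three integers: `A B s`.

Answer: 29 17 15

Derivation:
A = 28^25 mod 43  (bits of 25 = 11001)
  bit 0 = 1: r = r^2 * 28 mod 43 = 1^2 * 28 = 1*28 = 28
  bit 1 = 1: r = r^2 * 28 mod 43 = 28^2 * 28 = 10*28 = 22
  bit 2 = 0: r = r^2 mod 43 = 22^2 = 11
  bit 3 = 0: r = r^2 mod 43 = 11^2 = 35
  bit 4 = 1: r = r^2 * 28 mod 43 = 35^2 * 28 = 21*28 = 29
  -> A = 29
B = 28^16 mod 43  (bits of 16 = 10000)
  bit 0 = 1: r = r^2 * 28 mod 43 = 1^2 * 28 = 1*28 = 28
  bit 1 = 0: r = r^2 mod 43 = 28^2 = 10
  bit 2 = 0: r = r^2 mod 43 = 10^2 = 14
  bit 3 = 0: r = r^2 mod 43 = 14^2 = 24
  bit 4 = 0: r = r^2 mod 43 = 24^2 = 17
  -> B = 17
s = B^a = 17^25 mod 43  (bits of 25 = 11001)
  bit 0 = 1: r = r^2 * 17 mod 43 = 1^2 * 17 = 1*17 = 17
  bit 1 = 1: r = r^2 * 17 mod 43 = 17^2 * 17 = 31*17 = 11
  bit 2 = 0: r = r^2 mod 43 = 11^2 = 35
  bit 3 = 0: r = r^2 mod 43 = 35^2 = 21
  bit 4 = 1: r = r^2 * 17 mod 43 = 21^2 * 17 = 11*17 = 15
  -> s = B^a = 15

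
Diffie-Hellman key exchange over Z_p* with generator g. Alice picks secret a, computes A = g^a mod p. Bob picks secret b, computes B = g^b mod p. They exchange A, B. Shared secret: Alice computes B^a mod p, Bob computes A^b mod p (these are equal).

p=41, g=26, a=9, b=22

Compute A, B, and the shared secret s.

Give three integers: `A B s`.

A = 26^9 mod 41  (bits of 9 = 1001)
  bit 0 = 1: r = r^2 * 26 mod 41 = 1^2 * 26 = 1*26 = 26
  bit 1 = 0: r = r^2 mod 41 = 26^2 = 20
  bit 2 = 0: r = r^2 mod 41 = 20^2 = 31
  bit 3 = 1: r = r^2 * 26 mod 41 = 31^2 * 26 = 18*26 = 17
  -> A = 17
B = 26^22 mod 41  (bits of 22 = 10110)
  bit 0 = 1: r = r^2 * 26 mod 41 = 1^2 * 26 = 1*26 = 26
  bit 1 = 0: r = r^2 mod 41 = 26^2 = 20
  bit 2 = 1: r = r^2 * 26 mod 41 = 20^2 * 26 = 31*26 = 27
  bit 3 = 1: r = r^2 * 26 mod 41 = 27^2 * 26 = 32*26 = 12
  bit 4 = 0: r = r^2 mod 41 = 12^2 = 21
  -> B = 21
s = B^a = 21^9 mod 41  (bits of 9 = 1001)
  bit 0 = 1: r = r^2 * 21 mod 41 = 1^2 * 21 = 1*21 = 21
  bit 1 = 0: r = r^2 mod 41 = 21^2 = 31
  bit 2 = 0: r = r^2 mod 41 = 31^2 = 18
  bit 3 = 1: r = r^2 * 21 mod 41 = 18^2 * 21 = 37*21 = 39
  -> s = B^a = 39

Answer: 17 21 39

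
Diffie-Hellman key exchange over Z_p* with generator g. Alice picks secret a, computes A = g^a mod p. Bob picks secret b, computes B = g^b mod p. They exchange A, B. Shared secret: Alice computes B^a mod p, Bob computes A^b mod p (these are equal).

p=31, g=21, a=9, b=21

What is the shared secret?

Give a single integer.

Answer: 15

Derivation:
A = 21^9 mod 31  (bits of 9 = 1001)
  bit 0 = 1: r = r^2 * 21 mod 31 = 1^2 * 21 = 1*21 = 21
  bit 1 = 0: r = r^2 mod 31 = 21^2 = 7
  bit 2 = 0: r = r^2 mod 31 = 7^2 = 18
  bit 3 = 1: r = r^2 * 21 mod 31 = 18^2 * 21 = 14*21 = 15
  -> A = 15
B = 21^21 mod 31  (bits of 21 = 10101)
  bit 0 = 1: r = r^2 * 21 mod 31 = 1^2 * 21 = 1*21 = 21
  bit 1 = 0: r = r^2 mod 31 = 21^2 = 7
  bit 2 = 1: r = r^2 * 21 mod 31 = 7^2 * 21 = 18*21 = 6
  bit 3 = 0: r = r^2 mod 31 = 6^2 = 5
  bit 4 = 1: r = r^2 * 21 mod 31 = 5^2 * 21 = 25*21 = 29
  -> B = 29
s = B^a = 29^9 mod 31  (bits of 9 = 1001)
  bit 0 = 1: r = r^2 * 29 mod 31 = 1^2 * 29 = 1*29 = 29
  bit 1 = 0: r = r^2 mod 31 = 29^2 = 4
  bit 2 = 0: r = r^2 mod 31 = 4^2 = 16
  bit 3 = 1: r = r^2 * 29 mod 31 = 16^2 * 29 = 8*29 = 15
  -> s = B^a = 15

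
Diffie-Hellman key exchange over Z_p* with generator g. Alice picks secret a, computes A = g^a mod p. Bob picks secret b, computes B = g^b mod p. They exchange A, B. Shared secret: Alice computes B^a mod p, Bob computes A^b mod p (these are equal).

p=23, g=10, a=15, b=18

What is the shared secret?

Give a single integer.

Answer: 6

Derivation:
A = 10^15 mod 23  (bits of 15 = 1111)
  bit 0 = 1: r = r^2 * 10 mod 23 = 1^2 * 10 = 1*10 = 10
  bit 1 = 1: r = r^2 * 10 mod 23 = 10^2 * 10 = 8*10 = 11
  bit 2 = 1: r = r^2 * 10 mod 23 = 11^2 * 10 = 6*10 = 14
  bit 3 = 1: r = r^2 * 10 mod 23 = 14^2 * 10 = 12*10 = 5
  -> A = 5
B = 10^18 mod 23  (bits of 18 = 10010)
  bit 0 = 1: r = r^2 * 10 mod 23 = 1^2 * 10 = 1*10 = 10
  bit 1 = 0: r = r^2 mod 23 = 10^2 = 8
  bit 2 = 0: r = r^2 mod 23 = 8^2 = 18
  bit 3 = 1: r = r^2 * 10 mod 23 = 18^2 * 10 = 2*10 = 20
  bit 4 = 0: r = r^2 mod 23 = 20^2 = 9
  -> B = 9
s = B^a = 9^15 mod 23  (bits of 15 = 1111)
  bit 0 = 1: r = r^2 * 9 mod 23 = 1^2 * 9 = 1*9 = 9
  bit 1 = 1: r = r^2 * 9 mod 23 = 9^2 * 9 = 12*9 = 16
  bit 2 = 1: r = r^2 * 9 mod 23 = 16^2 * 9 = 3*9 = 4
  bit 3 = 1: r = r^2 * 9 mod 23 = 4^2 * 9 = 16*9 = 6
  -> s = B^a = 6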